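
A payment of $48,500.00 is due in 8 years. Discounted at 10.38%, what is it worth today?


Formula: PV = FV / (1 + r)^n
Substituting: PV = $48,500.00 / (1 + 0.1038)^8
Discount factor: (1.1038)^8 = 2.203551
PV = $48,500.00 / 2.203551 = $22,009.93

$22,009.93


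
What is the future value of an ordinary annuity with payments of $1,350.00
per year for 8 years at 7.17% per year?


Formula: FV = PMT * ((1+r)^n - 1) / r
Growth factor: (1 + 0.0717)^8 = 1.740147
Numerator: 1.740147 - 1 = 0.740147
FV = $1,350.00 * 0.740147 / 0.0717 = $13,935.82

$13,935.82


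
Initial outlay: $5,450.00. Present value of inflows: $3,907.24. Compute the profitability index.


Formula: PI = PV(cash flows) / initial investment
Substituting: PI = $3,907.24 / $5,450.00
PI = 0.7169

0.7169


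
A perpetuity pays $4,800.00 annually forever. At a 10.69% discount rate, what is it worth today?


Formula: PV = C / r
Substituting: PV = $4,800.00 / 0.1069
PV = $44,901.78

$44,901.78


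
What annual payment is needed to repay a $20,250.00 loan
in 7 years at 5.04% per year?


Formula: PMT = PV * r / (1 - (1+r)^(-n))
Denominator: 1 - (1 + 0.0504)^(-7) = 0.291211
Numerator: $20,250.00 * 0.0504 = 1020.6
PMT = 1020.6 / 0.291211 = $3,504.68

$3,504.68


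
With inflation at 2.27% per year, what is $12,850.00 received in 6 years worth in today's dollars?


Formula: Real value = nominal / (1 + inflation)^years
Price level: (1 + 0.0227)^6 = 1.144167
Real value = $12,850.00 / 1.144167 = $11,230.87

$11,230.87


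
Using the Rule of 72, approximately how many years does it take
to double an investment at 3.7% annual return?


Formula: Years ≈ 72 / r
Substituting: Years ≈ 72 / 3.7
Years ≈ 19.5

19.5 years


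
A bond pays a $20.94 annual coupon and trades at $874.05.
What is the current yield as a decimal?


Formula: Current yield = annual coupon / price
Substituting: CY = $20.94 / $874.05
CY = 0.023957

0.023957


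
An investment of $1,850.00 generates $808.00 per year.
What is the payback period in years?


Formula: Payback = investment / annual cash flow
Substituting: Payback = $1,850.00 / $808.00
Payback = 2.2896 years

2.2896 years


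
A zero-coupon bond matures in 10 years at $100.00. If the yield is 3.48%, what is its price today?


Formula: Price = FV / (1 + r)^n
Substituting: Price = $100.00 / (1 + 0.0348)^10
Discount factor: (1.0348)^10 = 1.407875
Price = $100.00 / 1.407875 = $71.03

$71.03


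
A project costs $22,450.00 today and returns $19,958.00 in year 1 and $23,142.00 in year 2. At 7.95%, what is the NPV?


Formula: NPV = C0 + C1/(1+r) + C2/(1+r)^2
Discount C1: $19,958.00 / (1 + 0.0795) = $18,488.19
Discount C2: $23,142.00 / (1 + 0.0795)^2 = $19,858.92
NPV = -$22,450.00 + $18,488.19 + $19,858.92 = $15,897.11

$15,897.11


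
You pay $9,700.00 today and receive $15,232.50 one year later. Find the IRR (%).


Formula: IRR = C1/C0 - 1
Substituting: IRR = $15,232.50 / $9,700.00 - 1
Ratio: 1.570361 - 1 = 0.570361
IRR = 57.0361%

57.0361%


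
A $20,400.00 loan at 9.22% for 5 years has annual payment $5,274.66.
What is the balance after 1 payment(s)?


Formula: Balance = PV*(1+r)^k - PMT*((1+r)^k - 1)/r
Growth: (1 + 0.0922)^1 = 1.0922
Accumulated factor: ((1+r)^k - 1)/r = 1.0
Balance = $20,400.00 * 1.0922 - $5,274.66 * 1.0
Balance = $17,006.22

$17,006.22


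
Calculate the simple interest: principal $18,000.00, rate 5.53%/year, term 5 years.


Formula: I = P * r * t
Substituting: I = $18,000.00 * 0.0553 * 5
Step: I = $18,000.00 * 0.2765
I = $4,977.00

$4,977.00


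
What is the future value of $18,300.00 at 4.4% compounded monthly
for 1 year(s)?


Formula: FV = P * (1 + r/m)^(m*t)
Period rate: r/m = 0.044 / 12 = 0.003667
Total periods: m*t = 12 * 1 = 12
Growth factor: (1 + 0.003667)^12 = 1.044898
FV = $18,300.00 * 1.044898 = $19,121.64

$19,121.64


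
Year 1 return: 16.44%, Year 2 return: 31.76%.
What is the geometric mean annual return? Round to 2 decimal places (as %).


Formula: Geometric mean = ((1+r1)*(1+r2))^(1/2) - 1
Product: (1 + 0.1644) * (1 + 0.3176) = 1.1644 * 1.3176 = 1.534213
Square root: 1.534213^0.5 = 1.238634
Geometric mean = 1.238634 - 1 = 0.238634
As percentage: 23.86%

23.86%


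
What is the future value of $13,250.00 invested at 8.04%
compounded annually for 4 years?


Formula: FV = P * (1 + r)^n
Substituting: FV = $13,250.00 * (1 + 0.0804)^4
Growth factor: (1.0804)^4 = 1.362506
FV = $13,250.00 * 1.362506 = $18,053.20

$18,053.20


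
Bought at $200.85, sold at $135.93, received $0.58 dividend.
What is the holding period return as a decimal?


Formula: HPR = (P1 - P0 + D) / P0
Gain: $135.93 - $200.85 + $0.58 = -$64.34
HPR = -$64.34 / $200.85 = -0.3203

-0.3203


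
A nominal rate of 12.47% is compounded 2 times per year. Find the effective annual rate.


Formula: EAR = (1 + r/m)^m - 1
Period rate: r/m = 0.1247 / 2 = 0.06235
Compounding: (1 + 0.06235)^2 = 1.128588
EAR = 1.128588 - 1 = 0.128588

0.128588


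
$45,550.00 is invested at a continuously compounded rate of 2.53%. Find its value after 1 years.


Formula: FV = P * e^(r*t)
Exponent: r*t = 0.0253 * 1 = 0.0253
e^(0.0253) = 1.025623
FV = $45,550.00 * 1.025623 = $46,717.12

$46,717.12


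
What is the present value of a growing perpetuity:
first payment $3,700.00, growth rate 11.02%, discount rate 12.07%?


Formula: PV = C / (r - g)
Spread: r - g = 0.1207 - 0.1102 = 0.0105
Substituting: PV = $3,700.00 / 0.0105
PV = $352,380.95

$352,380.95


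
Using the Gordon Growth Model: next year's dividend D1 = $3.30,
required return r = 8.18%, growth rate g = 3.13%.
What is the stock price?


Formula: P = D1 / (r - g)
Spread: r - g = 0.0818 - 0.0313 = 0.0505
Substituting: P = $3.30 / 0.0505
P = $65.35

$65.35


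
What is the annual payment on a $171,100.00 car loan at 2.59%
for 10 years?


Formula: PMT = PV * r / (1 - (1+r)^(-n))
Denominator: 1 - (1 + 0.0259)^(-10) = 0.225628
Numerator: $171,100.00 * 0.0259 = 4431.49
PMT = 4431.49 / 0.225628 = $19,640.70

$19,640.70


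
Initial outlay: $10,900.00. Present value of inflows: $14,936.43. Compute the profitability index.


Formula: PI = PV(cash flows) / initial investment
Substituting: PI = $14,936.43 / $10,900.00
PI = 1.3703

1.3703


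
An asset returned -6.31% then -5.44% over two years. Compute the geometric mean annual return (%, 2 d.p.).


Formula: Geometric mean = ((1+r1)*(1+r2))^(1/2) - 1
Product: (1 + -0.0631) * (1 + -0.0544) = 0.9369 * 0.9456 = 0.885933
Square root: 0.885933^0.5 = 0.94124
Geometric mean = 0.94124 - 1 = -0.05876
As percentage: -5.88%

-5.88%


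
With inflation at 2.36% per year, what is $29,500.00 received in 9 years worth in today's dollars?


Formula: Real value = nominal / (1 + inflation)^years
Price level: (1 + 0.0236)^9 = 1.233595
Real value = $29,500.00 / 1.233595 = $23,913.85

$23,913.85


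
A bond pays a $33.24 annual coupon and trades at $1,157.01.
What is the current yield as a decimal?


Formula: Current yield = annual coupon / price
Substituting: CY = $33.24 / $1,157.01
CY = 0.028729

0.028729


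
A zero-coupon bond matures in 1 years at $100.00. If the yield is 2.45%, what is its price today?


Formula: Price = FV / (1 + r)^n
Substituting: Price = $100.00 / (1 + 0.0245)^1
Discount factor: (1.0245)^1 = 1.0245
Price = $100.00 / 1.0245 = $97.61

$97.61


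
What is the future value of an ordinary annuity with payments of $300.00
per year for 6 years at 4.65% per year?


Formula: FV = PMT * ((1+r)^n - 1) / r
Growth factor: (1 + 0.0465)^6 = 1.313516
Numerator: 1.313516 - 1 = 0.313516
FV = $300.00 * 0.313516 / 0.0465 = $2,022.68

$2,022.68


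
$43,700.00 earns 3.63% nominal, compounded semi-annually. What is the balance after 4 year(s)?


Formula: FV = P * (1 + r/m)^(m*t)
Period rate: r/m = 0.0363 / 2 = 0.01815
Total periods: m*t = 2 * 4 = 8
Growth factor: (1 + 0.01815)^8 = 1.154766
FV = $43,700.00 * 1.154766 = $50,463.29

$50,463.29


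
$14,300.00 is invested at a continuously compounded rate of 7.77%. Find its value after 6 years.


Formula: FV = P * e^(r*t)
Exponent: r*t = 0.0777 * 6 = 0.4662
e^(0.4662) = 1.593926
FV = $14,300.00 * 1.593926 = $22,793.14

$22,793.14


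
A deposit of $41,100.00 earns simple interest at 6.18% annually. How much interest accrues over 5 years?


Formula: I = P * r * t
Substituting: I = $41,100.00 * 0.0618 * 5
Step: I = $41,100.00 * 0.309
I = $12,699.90

$12,699.90


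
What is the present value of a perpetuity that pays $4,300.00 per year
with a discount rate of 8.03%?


Formula: PV = C / r
Substituting: PV = $4,300.00 / 0.0803
PV = $53,549.19

$53,549.19


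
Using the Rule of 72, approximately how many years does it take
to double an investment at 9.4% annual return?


Formula: Years ≈ 72 / r
Substituting: Years ≈ 72 / 9.4
Years ≈ 7.7

7.7 years


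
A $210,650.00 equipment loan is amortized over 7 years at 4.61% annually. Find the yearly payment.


Formula: PMT = PV * r / (1 - (1+r)^(-n))
Denominator: 1 - (1 + 0.0461)^(-7) = 0.270563
Numerator: $210,650.00 * 0.0461 = 9710.965
PMT = 9710.965 / 0.270563 = $35,891.65

$35,891.65


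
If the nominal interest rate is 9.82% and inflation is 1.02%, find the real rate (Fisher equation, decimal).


Formula: (1 + r_real) = (1 + r_nom) / (1 + inflation)
Substituting: (1 + r_real) = 1.0982 / 1.0102
(1 + r_real) = 1.087111
r_real = 1.087111 - 1 = 0.087111

0.087111


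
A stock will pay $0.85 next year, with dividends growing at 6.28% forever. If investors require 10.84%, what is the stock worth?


Formula: P = D1 / (r - g)
Spread: r - g = 0.1084 - 0.0628 = 0.0456
Substituting: P = $0.85 / 0.0456
P = $18.64

$18.64


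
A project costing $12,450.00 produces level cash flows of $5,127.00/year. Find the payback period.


Formula: Payback = investment / annual cash flow
Substituting: Payback = $12,450.00 / $5,127.00
Payback = 2.4283 years

2.4283 years


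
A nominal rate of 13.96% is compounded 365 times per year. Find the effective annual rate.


Formula: EAR = (1 + r/m)^m - 1
Period rate: r/m = 0.1396 / 365 = 0.000382
Compounding: (1 + 0.000382)^365 = 1.149783
EAR = 1.149783 - 1 = 0.149783

0.149783


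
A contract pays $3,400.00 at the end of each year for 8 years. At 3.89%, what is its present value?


Formula: PV = PMT * (1 - (1+r)^(-n)) / r
Discount factor: (1 + 0.0389)^(-8) = 0.736902
Bracket: 1 - 0.736902 = 0.263098
PV = $3,400.00 * 0.263098 / 0.0389 = $22,995.67

$22,995.67


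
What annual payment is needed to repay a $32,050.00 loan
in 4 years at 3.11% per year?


Formula: PMT = PV * r / (1 - (1+r)^(-n))
Denominator: 1 - (1 + 0.0311)^(-4) = 0.115298
Numerator: $32,050.00 * 0.0311 = 996.755
PMT = 996.755 / 0.115298 = $8,645.01

$8,645.01


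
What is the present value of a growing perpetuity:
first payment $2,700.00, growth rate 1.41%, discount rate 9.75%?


Formula: PV = C / (r - g)
Spread: r - g = 0.0975 - 0.0141 = 0.0834
Substituting: PV = $2,700.00 / 0.0834
PV = $32,374.10

$32,374.10


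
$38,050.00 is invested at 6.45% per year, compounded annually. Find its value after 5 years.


Formula: FV = P * (1 + r)^n
Substituting: FV = $38,050.00 * (1 + 0.0645)^5
Growth factor: (1.0645)^5 = 1.366874
FV = $38,050.00 * 1.366874 = $52,009.54

$52,009.54


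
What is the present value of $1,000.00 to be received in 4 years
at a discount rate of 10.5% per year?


Formula: PV = FV / (1 + r)^n
Substituting: PV = $1,000.00 / (1 + 0.105)^4
Discount factor: (1.105)^4 = 1.490902
PV = $1,000.00 / 1.490902 = $670.73

$670.73


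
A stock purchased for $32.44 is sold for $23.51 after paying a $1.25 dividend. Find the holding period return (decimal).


Formula: HPR = (P1 - P0 + D) / P0
Gain: $23.51 - $32.44 + $1.25 = -$7.68
HPR = -$7.68 / $32.44 = -0.2367

-0.2367


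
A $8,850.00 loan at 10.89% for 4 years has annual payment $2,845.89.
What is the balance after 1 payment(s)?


Formula: Balance = PV*(1+r)^k - PMT*((1+r)^k - 1)/r
Growth: (1 + 0.1089)^1 = 1.1089
Accumulated factor: ((1+r)^k - 1)/r = 1.0
Balance = $8,850.00 * 1.1089 - $2,845.89 * 1.0
Balance = $6,967.88

$6,967.88


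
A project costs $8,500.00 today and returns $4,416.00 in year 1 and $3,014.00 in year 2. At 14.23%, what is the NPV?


Formula: NPV = C0 + C1/(1+r) + C2/(1+r)^2
Discount C1: $4,416.00 / (1 + 0.1423) = $3,865.88
Discount C2: $3,014.00 / (1 + 0.1423)^2 = $2,309.85
NPV = -$8,500.00 + $3,865.88 + $2,309.85 = -$2,324.27

-$2,324.27


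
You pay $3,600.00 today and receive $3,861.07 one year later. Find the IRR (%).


Formula: IRR = C1/C0 - 1
Substituting: IRR = $3,861.07 / $3,600.00 - 1
Ratio: 1.072519 - 1 = 0.072519
IRR = 7.2519%

7.2519%


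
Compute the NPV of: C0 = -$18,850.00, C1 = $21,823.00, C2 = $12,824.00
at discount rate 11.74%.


Formula: NPV = C0 + C1/(1+r) + C2/(1+r)^2
Discount C1: $21,823.00 / (1 + 0.1174) = $19,530.16
Discount C2: $12,824.00 / (1 + 0.1174)^2 = $10,270.85
NPV = -$18,850.00 + $19,530.16 + $10,270.85 = $10,951.00

$10,951.00


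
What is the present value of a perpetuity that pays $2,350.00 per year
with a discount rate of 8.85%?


Formula: PV = C / r
Substituting: PV = $2,350.00 / 0.0885
PV = $26,553.67

$26,553.67


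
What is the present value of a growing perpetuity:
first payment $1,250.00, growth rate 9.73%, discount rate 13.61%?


Formula: PV = C / (r - g)
Spread: r - g = 0.1361 - 0.0973 = 0.0388
Substituting: PV = $1,250.00 / 0.0388
PV = $32,216.49

$32,216.49


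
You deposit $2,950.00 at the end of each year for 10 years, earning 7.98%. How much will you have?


Formula: FV = PMT * ((1+r)^n - 1) / r
Growth factor: (1 + 0.0798)^10 = 2.15493
Numerator: 2.15493 - 1 = 1.15493
FV = $2,950.00 * 1.15493 / 0.0798 = $42,694.79

$42,694.79


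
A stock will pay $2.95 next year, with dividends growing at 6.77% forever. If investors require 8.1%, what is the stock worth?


Formula: P = D1 / (r - g)
Spread: r - g = 0.081 - 0.0677 = 0.0133
Substituting: P = $2.95 / 0.0133
P = $221.80

$221.80


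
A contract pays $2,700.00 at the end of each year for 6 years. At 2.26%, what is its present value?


Formula: PV = PMT * (1 - (1+r)^(-n)) / r
Discount factor: (1 + 0.0226)^(-6) = 0.874511
Bracket: 1 - 0.874511 = 0.125489
PV = $2,700.00 * 0.125489 / 0.0226 = $14,992.05

$14,992.05


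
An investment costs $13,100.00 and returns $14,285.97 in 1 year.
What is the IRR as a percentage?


Formula: IRR = C1/C0 - 1
Substituting: IRR = $14,285.97 / $13,100.00 - 1
Ratio: 1.090532 - 1 = 0.090532
IRR = 9.0532%

9.0532%


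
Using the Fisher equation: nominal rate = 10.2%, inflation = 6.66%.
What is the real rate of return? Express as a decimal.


Formula: (1 + r_real) = (1 + r_nom) / (1 + inflation)
Substituting: (1 + r_real) = 1.102 / 1.0666
(1 + r_real) = 1.03319
r_real = 1.03319 - 1 = 0.03319

0.03319


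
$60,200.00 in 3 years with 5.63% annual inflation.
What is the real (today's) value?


Formula: Real value = nominal / (1 + inflation)^years
Price level: (1 + 0.0563)^3 = 1.178588
Real value = $60,200.00 / 1.178588 = $51,078.09

$51,078.09


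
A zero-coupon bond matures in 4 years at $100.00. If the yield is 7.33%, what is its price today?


Formula: Price = FV / (1 + r)^n
Substituting: Price = $100.00 / (1 + 0.0733)^4
Discount factor: (1.0733)^4 = 1.327042
Price = $100.00 / 1.327042 = $75.36

$75.36


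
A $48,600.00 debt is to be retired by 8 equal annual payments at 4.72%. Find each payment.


Formula: PMT = PV * r / (1 - (1+r)^(-n))
Denominator: 1 - (1 + 0.0472)^(-8) = 0.308547
Numerator: $48,600.00 * 0.0472 = 2293.92
PMT = 2293.92 / 0.308547 = $7,434.60

$7,434.60


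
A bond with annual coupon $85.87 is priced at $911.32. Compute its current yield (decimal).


Formula: Current yield = annual coupon / price
Substituting: CY = $85.87 / $911.32
CY = 0.094226

0.094226


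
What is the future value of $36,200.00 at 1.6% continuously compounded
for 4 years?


Formula: FV = P * e^(r*t)
Exponent: r*t = 0.016 * 4 = 0.064
e^(0.064) = 1.066092
FV = $36,200.00 * 1.066092 = $38,592.54

$38,592.54


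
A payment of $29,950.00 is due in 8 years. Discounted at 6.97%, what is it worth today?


Formula: PV = FV / (1 + r)^n
Substituting: PV = $29,950.00 / (1 + 0.0697)^8
Discount factor: (1.0697)^8 = 1.714336
PV = $29,950.00 / 1.714336 = $17,470.32

$17,470.32


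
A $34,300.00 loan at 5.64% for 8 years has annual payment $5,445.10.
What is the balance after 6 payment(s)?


Formula: Balance = PV*(1+r)^k - PMT*((1+r)^k - 1)/r
Growth: (1 + 0.0564)^6 = 1.389858
Accumulated factor: ((1+r)^k - 1)/r = 6.912372
Balance = $34,300.00 * 1.389858 - $5,445.10 * 6.912372
Balance = $10,033.57

$10,033.57


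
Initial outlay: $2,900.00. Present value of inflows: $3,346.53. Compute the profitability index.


Formula: PI = PV(cash flows) / initial investment
Substituting: PI = $3,346.53 / $2,900.00
PI = 1.154

1.154


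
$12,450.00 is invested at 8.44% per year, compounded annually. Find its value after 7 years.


Formula: FV = P * (1 + r)^n
Substituting: FV = $12,450.00 * (1 + 0.0844)^7
Growth factor: (1.0844)^7 = 1.763301
FV = $12,450.00 * 1.763301 = $21,953.10

$21,953.10


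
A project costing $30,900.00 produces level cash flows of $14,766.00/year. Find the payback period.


Formula: Payback = investment / annual cash flow
Substituting: Payback = $30,900.00 / $14,766.00
Payback = 2.0926 years

2.0926 years


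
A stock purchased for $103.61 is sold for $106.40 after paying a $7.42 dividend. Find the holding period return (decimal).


Formula: HPR = (P1 - P0 + D) / P0
Gain: $106.40 - $103.61 + $7.42 = $10.21
HPR = $10.21 / $103.61 = 0.0985

0.0985


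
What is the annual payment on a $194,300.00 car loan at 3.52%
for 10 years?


Formula: PMT = PV * r / (1 - (1+r)^(-n))
Denominator: 1 - (1 + 0.0352)^(-10) = 0.29245
Numerator: $194,300.00 * 0.0352 = 6839.36
PMT = 6839.36 / 0.29245 = $23,386.46

$23,386.46


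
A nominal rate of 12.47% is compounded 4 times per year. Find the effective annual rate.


Formula: EAR = (1 + r/m)^m - 1
Period rate: r/m = 0.1247 / 4 = 0.031175
Compounding: (1 + 0.031175)^4 = 1.130653
EAR = 1.130653 - 1 = 0.130653

0.130653


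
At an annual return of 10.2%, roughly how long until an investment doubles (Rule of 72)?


Formula: Years ≈ 72 / r
Substituting: Years ≈ 72 / 10.2
Years ≈ 7.1

7.1 years


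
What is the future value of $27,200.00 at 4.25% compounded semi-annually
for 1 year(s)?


Formula: FV = P * (1 + r/m)^(m*t)
Period rate: r/m = 0.0425 / 2 = 0.02125
Total periods: m*t = 2 * 1 = 2
Growth factor: (1 + 0.02125)^2 = 1.042952
FV = $27,200.00 * 1.042952 = $28,368.28

$28,368.28


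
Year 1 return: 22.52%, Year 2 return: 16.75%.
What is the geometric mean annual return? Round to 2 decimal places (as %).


Formula: Geometric mean = ((1+r1)*(1+r2))^(1/2) - 1
Product: (1 + 0.2252) * (1 + 0.1675) = 1.2252 * 1.1675 = 1.430421
Square root: 1.430421^0.5 = 1.196002
Geometric mean = 1.196002 - 1 = 0.196002
As percentage: 19.60%

19.60%


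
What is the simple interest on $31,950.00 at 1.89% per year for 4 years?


Formula: I = P * r * t
Substituting: I = $31,950.00 * 0.0189 * 4
Step: I = $31,950.00 * 0.0756
I = $2,415.42

$2,415.42


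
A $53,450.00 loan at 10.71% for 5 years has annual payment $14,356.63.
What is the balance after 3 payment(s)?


Formula: Balance = PV*(1+r)^k - PMT*((1+r)^k - 1)/r
Growth: (1 + 0.1071)^3 = 1.35694
Accumulated factor: ((1+r)^k - 1)/r = 3.33277
Balance = $53,450.00 * 1.35694 - $14,356.63 * 3.33277
Balance = $24,681.08

$24,681.08


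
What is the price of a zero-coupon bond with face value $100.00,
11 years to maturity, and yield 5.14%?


Formula: Price = FV / (1 + r)^n
Substituting: Price = $100.00 / (1 + 0.0514)^11
Discount factor: (1.0514)^11 = 1.735592
Price = $100.00 / 1.735592 = $57.62

$57.62


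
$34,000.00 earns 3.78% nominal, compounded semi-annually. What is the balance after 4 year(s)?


Formula: FV = P * (1 + r/m)^(m*t)
Period rate: r/m = 0.0378 / 2 = 0.0189
Total periods: m*t = 2 * 4 = 8
Growth factor: (1 + 0.0189)^8 = 1.161589
FV = $34,000.00 * 1.161589 = $39,494.03

$39,494.03


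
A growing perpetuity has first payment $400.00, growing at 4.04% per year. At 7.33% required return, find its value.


Formula: PV = C / (r - g)
Spread: r - g = 0.0733 - 0.0404 = 0.0329
Substituting: PV = $400.00 / 0.0329
PV = $12,158.05

$12,158.05


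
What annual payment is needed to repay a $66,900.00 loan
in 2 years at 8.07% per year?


Formula: PMT = PV * r / (1 - (1+r)^(-n))
Denominator: 1 - (1 + 0.0807)^(-2) = 0.143771
Numerator: $66,900.00 * 0.0807 = 5398.83
PMT = 5398.83 / 0.143771 = $37,551.47

$37,551.47


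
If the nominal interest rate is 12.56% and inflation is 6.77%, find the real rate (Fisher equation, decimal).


Formula: (1 + r_real) = (1 + r_nom) / (1 + inflation)
Substituting: (1 + r_real) = 1.1256 / 1.0677
(1 + r_real) = 1.054229
r_real = 1.054229 - 1 = 0.054229

0.054229


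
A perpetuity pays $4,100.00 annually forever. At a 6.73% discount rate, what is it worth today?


Formula: PV = C / r
Substituting: PV = $4,100.00 / 0.0673
PV = $60,921.25

$60,921.25


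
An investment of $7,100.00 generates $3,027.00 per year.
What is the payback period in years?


Formula: Payback = investment / annual cash flow
Substituting: Payback = $7,100.00 / $3,027.00
Payback = 2.3456 years

2.3456 years


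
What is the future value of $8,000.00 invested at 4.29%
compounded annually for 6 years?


Formula: FV = P * (1 + r)^n
Substituting: FV = $8,000.00 * (1 + 0.0429)^6
Growth factor: (1.0429)^6 = 1.286637
FV = $8,000.00 * 1.286637 = $10,293.10

$10,293.10


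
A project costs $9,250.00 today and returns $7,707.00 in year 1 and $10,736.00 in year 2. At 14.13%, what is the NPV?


Formula: NPV = C0 + C1/(1+r) + C2/(1+r)^2
Discount C1: $7,707.00 / (1 + 0.1413) = $6,752.83
Discount C2: $10,736.00 / (1 + 0.1413)^2 = $8,242.19
NPV = -$9,250.00 + $6,752.83 + $8,242.19 = $5,745.02

$5,745.02


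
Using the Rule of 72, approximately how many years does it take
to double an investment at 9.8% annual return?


Formula: Years ≈ 72 / r
Substituting: Years ≈ 72 / 9.8
Years ≈ 7.3

7.3 years


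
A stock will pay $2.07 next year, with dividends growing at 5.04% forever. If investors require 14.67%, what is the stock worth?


Formula: P = D1 / (r - g)
Spread: r - g = 0.1467 - 0.0504 = 0.0963
Substituting: P = $2.07 / 0.0963
P = $21.50

$21.50


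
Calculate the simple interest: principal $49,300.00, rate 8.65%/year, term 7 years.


Formula: I = P * r * t
Substituting: I = $49,300.00 * 0.0865 * 7
Step: I = $49,300.00 * 0.6055
I = $29,851.15

$29,851.15


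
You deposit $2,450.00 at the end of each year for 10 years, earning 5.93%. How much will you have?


Formula: FV = PMT * ((1+r)^n - 1) / r
Growth factor: (1 + 0.0593)^10 = 1.779056
Numerator: 1.779056 - 1 = 0.779056
FV = $2,450.00 * 0.779056 / 0.0593 = $32,186.99

$32,186.99


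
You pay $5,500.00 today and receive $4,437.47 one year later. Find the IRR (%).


Formula: IRR = C1/C0 - 1
Substituting: IRR = $4,437.47 / $5,500.00 - 1
Ratio: 0.806813 - 1 = -0.193187
IRR = -19.3187%

-19.3187%


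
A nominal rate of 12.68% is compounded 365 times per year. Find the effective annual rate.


Formula: EAR = (1 + r/m)^m - 1
Period rate: r/m = 0.1268 / 365 = 0.000347
Compounding: (1 + 0.000347)^365 = 1.135165
EAR = 1.135165 - 1 = 0.135165

0.135165


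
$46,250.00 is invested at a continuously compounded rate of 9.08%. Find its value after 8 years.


Formula: FV = P * e^(r*t)
Exponent: r*t = 0.0908 * 8 = 0.7264
e^(0.7264) = 2.067624
FV = $46,250.00 * 2.067624 = $95,627.60

$95,627.60


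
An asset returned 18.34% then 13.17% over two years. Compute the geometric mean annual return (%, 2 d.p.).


Formula: Geometric mean = ((1+r1)*(1+r2))^(1/2) - 1
Product: (1 + 0.1834) * (1 + 0.1317) = 1.1834 * 1.1317 = 1.339254
Square root: 1.339254^0.5 = 1.157261
Geometric mean = 1.157261 - 1 = 0.157261
As percentage: 15.73%

15.73%


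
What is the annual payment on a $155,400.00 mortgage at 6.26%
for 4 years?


Formula: PMT = PV * r / (1 - (1+r)^(-n))
Denominator: 1 - (1 + 0.0626)^(-4) = 0.21563
Numerator: $155,400.00 * 0.0626 = 9728.04
PMT = 9728.04 / 0.21563 = $45,114.42

$45,114.42


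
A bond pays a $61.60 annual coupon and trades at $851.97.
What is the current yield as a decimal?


Formula: Current yield = annual coupon / price
Substituting: CY = $61.60 / $851.97
CY = 0.072303

0.072303


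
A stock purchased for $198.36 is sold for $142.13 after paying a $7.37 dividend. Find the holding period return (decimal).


Formula: HPR = (P1 - P0 + D) / P0
Gain: $142.13 - $198.36 + $7.37 = -$48.86
HPR = -$48.86 / $198.36 = -0.2463

-0.2463


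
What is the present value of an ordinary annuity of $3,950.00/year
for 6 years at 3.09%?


Formula: PV = PMT * (1 - (1+r)^(-n)) / r
Discount factor: (1 + 0.0309)^(-6) = 0.833107
Bracket: 1 - 0.833107 = 0.166893
PV = $3,950.00 * 0.166893 / 0.0309 = $21,334.22

$21,334.22


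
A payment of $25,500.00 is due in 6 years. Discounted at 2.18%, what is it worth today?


Formula: PV = FV / (1 + r)^n
Substituting: PV = $25,500.00 / (1 + 0.0218)^6
Discount factor: (1.0218)^6 = 1.138139
PV = $25,500.00 / 1.138139 = $22,404.99

$22,404.99


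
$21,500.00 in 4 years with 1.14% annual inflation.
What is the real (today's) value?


Formula: Real value = nominal / (1 + inflation)^years
Price level: (1 + 0.0114)^4 = 1.046386
Real value = $21,500.00 / 1.046386 = $20,546.92

$20,546.92


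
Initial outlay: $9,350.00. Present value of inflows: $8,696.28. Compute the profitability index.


Formula: PI = PV(cash flows) / initial investment
Substituting: PI = $8,696.28 / $9,350.00
PI = 0.9301

0.9301


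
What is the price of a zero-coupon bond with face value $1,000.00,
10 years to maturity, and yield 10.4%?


Formula: Price = FV / (1 + r)^n
Substituting: Price = $1,000.00 / (1 + 0.104)^10
Discount factor: (1.104)^10 = 2.689619
Price = $1,000.00 / 2.689619 = $371.80

$371.80


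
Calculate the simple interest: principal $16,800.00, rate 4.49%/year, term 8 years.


Formula: I = P * r * t
Substituting: I = $16,800.00 * 0.0449 * 8
Step: I = $16,800.00 * 0.3592
I = $6,034.56

$6,034.56


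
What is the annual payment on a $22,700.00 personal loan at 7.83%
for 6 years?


Formula: PMT = PV * r / (1 - (1+r)^(-n))
Denominator: 1 - (1 + 0.0783)^(-6) = 0.363846
Numerator: $22,700.00 * 0.0783 = 1777.41
PMT = 1777.41 / 0.363846 = $4,885.06

$4,885.06


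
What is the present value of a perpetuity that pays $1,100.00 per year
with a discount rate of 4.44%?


Formula: PV = C / r
Substituting: PV = $1,100.00 / 0.0444
PV = $24,774.77

$24,774.77


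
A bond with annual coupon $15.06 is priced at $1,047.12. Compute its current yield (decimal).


Formula: Current yield = annual coupon / price
Substituting: CY = $15.06 / $1,047.12
CY = 0.014382

0.014382


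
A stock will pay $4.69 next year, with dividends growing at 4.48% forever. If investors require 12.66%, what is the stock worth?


Formula: P = D1 / (r - g)
Spread: r - g = 0.1266 - 0.0448 = 0.0818
Substituting: P = $4.69 / 0.0818
P = $57.33

$57.33


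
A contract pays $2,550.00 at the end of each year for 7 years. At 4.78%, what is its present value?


Formula: PV = PMT * (1 - (1+r)^(-n)) / r
Discount factor: (1 + 0.0478)^(-7) = 0.721193
Bracket: 1 - 0.721193 = 0.278807
PV = $2,550.00 * 0.278807 / 0.0478 = $14,873.62

$14,873.62


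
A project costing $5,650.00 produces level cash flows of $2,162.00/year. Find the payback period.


Formula: Payback = investment / annual cash flow
Substituting: Payback = $5,650.00 / $2,162.00
Payback = 2.6133 years

2.6133 years


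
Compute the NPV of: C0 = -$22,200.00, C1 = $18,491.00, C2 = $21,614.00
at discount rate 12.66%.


Formula: NPV = C0 + C1/(1+r) + C2/(1+r)^2
Discount C1: $18,491.00 / (1 + 0.1266) = $16,413.10
Discount C2: $21,614.00 / (1 + 0.1266)^2 = $17,029.26
NPV = -$22,200.00 + $16,413.10 + $17,029.26 = $11,242.36

$11,242.36


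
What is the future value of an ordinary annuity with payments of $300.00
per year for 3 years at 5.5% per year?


Formula: FV = PMT * ((1+r)^n - 1) / r
Growth factor: (1 + 0.055)^3 = 1.174241
Numerator: 1.174241 - 1 = 0.174241
FV = $300.00 * 0.174241 / 0.055 = $950.41

$950.41


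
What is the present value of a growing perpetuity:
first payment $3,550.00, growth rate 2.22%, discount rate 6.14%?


Formula: PV = C / (r - g)
Spread: r - g = 0.0614 - 0.0222 = 0.0392
Substituting: PV = $3,550.00 / 0.0392
PV = $90,561.22

$90,561.22


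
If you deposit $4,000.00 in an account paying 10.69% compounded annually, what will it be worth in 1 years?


Formula: FV = P * (1 + r)^n
Substituting: FV = $4,000.00 * (1 + 0.1069)^1
Growth factor: (1.1069)^1 = 1.1069
FV = $4,000.00 * 1.1069 = $4,427.60

$4,427.60


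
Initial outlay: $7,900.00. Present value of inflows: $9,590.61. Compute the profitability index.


Formula: PI = PV(cash flows) / initial investment
Substituting: PI = $9,590.61 / $7,900.00
PI = 1.214

1.214


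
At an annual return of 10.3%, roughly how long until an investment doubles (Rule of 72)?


Formula: Years ≈ 72 / r
Substituting: Years ≈ 72 / 10.3
Years ≈ 7.0

7.0 years


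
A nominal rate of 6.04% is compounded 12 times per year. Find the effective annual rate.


Formula: EAR = (1 + r/m)^m - 1
Period rate: r/m = 0.0604 / 12 = 0.005033
Compounding: (1 + 0.005033)^12 = 1.0621
EAR = 1.0621 - 1 = 0.0621

0.0621


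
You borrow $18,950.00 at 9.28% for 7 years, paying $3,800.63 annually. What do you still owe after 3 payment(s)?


Formula: Balance = PV*(1+r)^k - PMT*((1+r)^k - 1)/r
Growth: (1 + 0.0928)^3 = 1.305035
Accumulated factor: ((1+r)^k - 1)/r = 3.287012
Balance = $18,950.00 * 1.305035 - $3,800.63 * 3.287012
Balance = $12,237.69

$12,237.69


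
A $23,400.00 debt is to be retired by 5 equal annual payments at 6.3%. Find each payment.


Formula: PMT = PV * r / (1 - (1+r)^(-n))
Denominator: 1 - (1 + 0.063)^(-5) = 0.263227
Numerator: $23,400.00 * 0.063 = 1474.2
PMT = 1474.2 / 0.263227 = $5,600.49

$5,600.49


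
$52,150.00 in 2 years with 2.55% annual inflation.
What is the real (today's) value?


Formula: Real value = nominal / (1 + inflation)^years
Price level: (1 + 0.0255)^2 = 1.05165
Real value = $52,150.00 / 1.05165 = $49,588.73

$49,588.73


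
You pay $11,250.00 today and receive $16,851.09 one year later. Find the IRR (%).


Formula: IRR = C1/C0 - 1
Substituting: IRR = $16,851.09 / $11,250.00 - 1
Ratio: 1.497875 - 1 = 0.497875
IRR = 49.7875%

49.7875%


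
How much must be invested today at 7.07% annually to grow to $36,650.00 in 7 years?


Formula: PV = FV / (1 + r)^n
Substituting: PV = $36,650.00 / (1 + 0.0707)^7
Discount factor: (1.0707)^7 = 1.61315
PV = $36,650.00 / 1.61315 = $22,719.53

$22,719.53


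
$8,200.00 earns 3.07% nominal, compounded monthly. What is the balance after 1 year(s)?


Formula: FV = P * (1 + r/m)^(m*t)
Period rate: r/m = 0.0307 / 12 = 0.002558
Total periods: m*t = 12 * 1 = 12
Growth factor: (1 + 0.002558)^12 = 1.031136
FV = $8,200.00 * 1.031136 = $8,455.31

$8,455.31


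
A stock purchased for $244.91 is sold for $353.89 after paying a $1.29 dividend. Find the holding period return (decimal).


Formula: HPR = (P1 - P0 + D) / P0
Gain: $353.89 - $244.91 + $1.29 = $110.27
HPR = $110.27 / $244.91 = 0.4502

0.4502


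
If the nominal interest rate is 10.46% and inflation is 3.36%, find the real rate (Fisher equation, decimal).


Formula: (1 + r_real) = (1 + r_nom) / (1 + inflation)
Substituting: (1 + r_real) = 1.1046 / 1.0336
(1 + r_real) = 1.068692
r_real = 1.068692 - 1 = 0.068692

0.068692


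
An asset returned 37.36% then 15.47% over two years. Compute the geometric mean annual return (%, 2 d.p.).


Formula: Geometric mean = ((1+r1)*(1+r2))^(1/2) - 1
Product: (1 + 0.3736) * (1 + 0.1547) = 1.3736 * 1.1547 = 1.586096
Square root: 1.586096^0.5 = 1.259403
Geometric mean = 1.259403 - 1 = 0.259403
As percentage: 25.94%

25.94%


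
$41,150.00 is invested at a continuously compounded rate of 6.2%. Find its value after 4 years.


Formula: FV = P * e^(r*t)
Exponent: r*t = 0.062 * 4 = 0.248
e^(0.248) = 1.28146
FV = $41,150.00 * 1.28146 = $52,732.08

$52,732.08


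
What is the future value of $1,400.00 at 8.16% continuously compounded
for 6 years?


Formula: FV = P * e^(r*t)
Exponent: r*t = 0.0816 * 6 = 0.4896
e^(0.4896) = 1.631663
FV = $1,400.00 * 1.631663 = $2,284.33

$2,284.33


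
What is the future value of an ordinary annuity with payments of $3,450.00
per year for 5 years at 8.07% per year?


Formula: FV = PMT * ((1+r)^n - 1) / r
Growth factor: (1 + 0.0807)^5 = 1.474096
Numerator: 1.474096 - 1 = 0.474096
FV = $3,450.00 * 0.474096 / 0.0807 = $20,268.04

$20,268.04


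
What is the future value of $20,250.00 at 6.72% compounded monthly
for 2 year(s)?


Formula: FV = P * (1 + r/m)^(m*t)
Period rate: r/m = 0.0672 / 12 = 0.0056
Total periods: m*t = 12 * 2 = 24
Growth factor: (1 + 0.0056)^24 = 1.143421
FV = $20,250.00 * 1.143421 = $23,154.29

$23,154.29


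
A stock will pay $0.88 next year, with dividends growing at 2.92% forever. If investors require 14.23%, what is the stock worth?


Formula: P = D1 / (r - g)
Spread: r - g = 0.1423 - 0.0292 = 0.1131
Substituting: P = $0.88 / 0.1131
P = $7.78

$7.78


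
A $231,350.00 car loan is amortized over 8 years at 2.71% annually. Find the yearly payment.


Formula: PMT = PV * r / (1 - (1+r)^(-n))
Denominator: 1 - (1 + 0.0271)^(-8) = 0.192582
Numerator: $231,350.00 * 0.0271 = 6269.585
PMT = 6269.585 / 0.192582 = $32,555.32

$32,555.32


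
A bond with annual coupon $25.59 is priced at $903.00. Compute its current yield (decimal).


Formula: Current yield = annual coupon / price
Substituting: CY = $25.59 / $903.00
CY = 0.028339

0.028339


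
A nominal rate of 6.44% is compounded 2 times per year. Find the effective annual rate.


Formula: EAR = (1 + r/m)^m - 1
Period rate: r/m = 0.0644 / 2 = 0.0322
Compounding: (1 + 0.0322)^2 = 1.065437
EAR = 1.065437 - 1 = 0.065437

0.065437


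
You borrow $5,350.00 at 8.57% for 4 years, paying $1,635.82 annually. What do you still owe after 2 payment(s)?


Formula: Balance = PV*(1+r)^k - PMT*((1+r)^k - 1)/r
Growth: (1 + 0.0857)^2 = 1.178744
Accumulated factor: ((1+r)^k - 1)/r = 2.0857
Balance = $5,350.00 * 1.178744 - $1,635.82 * 2.0857
Balance = $2,894.45

$2,894.45


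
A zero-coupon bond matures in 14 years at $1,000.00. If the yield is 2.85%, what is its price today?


Formula: Price = FV / (1 + r)^n
Substituting: Price = $1,000.00 / (1 + 0.0285)^14
Discount factor: (1.0285)^14 = 1.482041
Price = $1,000.00 / 1.482041 = $674.75

$674.75


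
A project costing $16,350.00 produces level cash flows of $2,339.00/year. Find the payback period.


Formula: Payback = investment / annual cash flow
Substituting: Payback = $16,350.00 / $2,339.00
Payback = 6.9902 years

6.9902 years


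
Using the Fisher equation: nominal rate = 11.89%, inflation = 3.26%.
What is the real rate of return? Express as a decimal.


Formula: (1 + r_real) = (1 + r_nom) / (1 + inflation)
Substituting: (1 + r_real) = 1.1189 / 1.0326
(1 + r_real) = 1.083575
r_real = 1.083575 - 1 = 0.083575

0.083575


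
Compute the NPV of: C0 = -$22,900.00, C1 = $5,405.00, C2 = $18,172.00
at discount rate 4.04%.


Formula: NPV = C0 + C1/(1+r) + C2/(1+r)^2
Discount C1: $5,405.00 / (1 + 0.0404) = $5,195.12
Discount C2: $18,172.00 / (1 + 0.0404)^2 = $16,788.12
NPV = -$22,900.00 + $5,195.12 + $16,788.12 = -$916.76

-$916.76


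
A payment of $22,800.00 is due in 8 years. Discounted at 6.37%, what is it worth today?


Formula: PV = FV / (1 + r)^n
Substituting: PV = $22,800.00 / (1 + 0.0637)^8
Discount factor: (1.0637)^8 = 1.638903
PV = $22,800.00 / 1.638903 = $13,911.74

$13,911.74


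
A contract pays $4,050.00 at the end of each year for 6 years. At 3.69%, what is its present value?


Formula: PV = PMT * (1 - (1+r)^(-n)) / r
Discount factor: (1 + 0.0369)^(-6) = 0.804598
Bracket: 1 - 0.804598 = 0.195402
PV = $4,050.00 * 0.195402 / 0.0369 = $21,446.60

$21,446.60


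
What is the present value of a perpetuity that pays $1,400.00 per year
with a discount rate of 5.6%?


Formula: PV = C / r
Substituting: PV = $1,400.00 / 0.056
PV = $25,000.00

$25,000.00


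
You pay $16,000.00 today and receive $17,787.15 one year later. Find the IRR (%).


Formula: IRR = C1/C0 - 1
Substituting: IRR = $17,787.15 / $16,000.00 - 1
Ratio: 1.111697 - 1 = 0.111697
IRR = 11.1697%

11.1697%


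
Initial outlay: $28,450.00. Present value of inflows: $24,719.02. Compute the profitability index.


Formula: PI = PV(cash flows) / initial investment
Substituting: PI = $24,719.02 / $28,450.00
PI = 0.8689

0.8689


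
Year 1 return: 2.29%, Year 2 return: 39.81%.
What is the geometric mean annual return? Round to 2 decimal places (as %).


Formula: Geometric mean = ((1+r1)*(1+r2))^(1/2) - 1
Product: (1 + 0.0229) * (1 + 0.3981) = 1.0229 * 1.3981 = 1.430116
Square root: 1.430116^0.5 = 1.195875
Geometric mean = 1.195875 - 1 = 0.195875
As percentage: 19.59%

19.59%


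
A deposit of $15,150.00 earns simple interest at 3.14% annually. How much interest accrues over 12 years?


Formula: I = P * r * t
Substituting: I = $15,150.00 * 0.0314 * 12
Step: I = $15,150.00 * 0.3768
I = $5,708.52

$5,708.52


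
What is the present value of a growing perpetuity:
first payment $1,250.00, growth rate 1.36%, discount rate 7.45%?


Formula: PV = C / (r - g)
Spread: r - g = 0.0745 - 0.0136 = 0.0609
Substituting: PV = $1,250.00 / 0.0609
PV = $20,525.45

$20,525.45


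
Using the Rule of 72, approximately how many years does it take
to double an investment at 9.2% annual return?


Formula: Years ≈ 72 / r
Substituting: Years ≈ 72 / 9.2
Years ≈ 7.8

7.8 years


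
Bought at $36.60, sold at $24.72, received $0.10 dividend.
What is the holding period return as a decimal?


Formula: HPR = (P1 - P0 + D) / P0
Gain: $24.72 - $36.60 + $0.10 = -$11.78
HPR = -$11.78 / $36.60 = -0.3219

-0.3219


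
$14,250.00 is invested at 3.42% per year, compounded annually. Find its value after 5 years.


Formula: FV = P * (1 + r)^n
Substituting: FV = $14,250.00 * (1 + 0.0342)^5
Growth factor: (1.0342)^5 = 1.183103
FV = $14,250.00 * 1.183103 = $16,859.22

$16,859.22


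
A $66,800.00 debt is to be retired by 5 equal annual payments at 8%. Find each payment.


Formula: PMT = PV * r / (1 - (1+r)^(-n))
Denominator: 1 - (1 + 0.08)^(-5) = 0.319417
Numerator: $66,800.00 * 0.08 = 5344.0
PMT = 5344.0 / 0.319417 = $16,730.49

$16,730.49


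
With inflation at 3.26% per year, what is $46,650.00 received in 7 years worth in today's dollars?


Formula: Real value = nominal / (1 + inflation)^years
Price level: (1 + 0.0326)^7 = 1.251771
Real value = $46,650.00 / 1.251771 = $37,267.20

$37,267.20


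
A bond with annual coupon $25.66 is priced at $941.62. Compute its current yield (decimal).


Formula: Current yield = annual coupon / price
Substituting: CY = $25.66 / $941.62
CY = 0.027251

0.027251


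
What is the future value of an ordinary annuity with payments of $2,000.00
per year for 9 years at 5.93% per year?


Formula: FV = PMT * ((1+r)^n - 1) / r
Growth factor: (1 + 0.0593)^9 = 1.679464
Numerator: 1.679464 - 1 = 0.679464
FV = $2,000.00 * 0.679464 / 0.0593 = $22,916.16

$22,916.16


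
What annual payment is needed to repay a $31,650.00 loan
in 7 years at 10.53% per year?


Formula: PMT = PV * r / (1 - (1+r)^(-n))
Denominator: 1 - (1 + 0.1053)^(-7) = 0.503821
Numerator: $31,650.00 * 0.1053 = 3332.745
PMT = 3332.745 / 0.503821 = $6,614.95

$6,614.95
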